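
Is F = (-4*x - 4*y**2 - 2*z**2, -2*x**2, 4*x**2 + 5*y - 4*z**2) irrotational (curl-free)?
No, ∇×F = (5, -8*x - 4*z, -4*x + 8*y)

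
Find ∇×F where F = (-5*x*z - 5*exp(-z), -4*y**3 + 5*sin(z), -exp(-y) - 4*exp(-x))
(-5*cos(z) + exp(-y), -5*x + 5*exp(-z) - 4*exp(-x), 0)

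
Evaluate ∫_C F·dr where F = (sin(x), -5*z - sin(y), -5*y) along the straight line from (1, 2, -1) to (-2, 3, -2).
cos(3) + cos(1) - 2*cos(2) + 20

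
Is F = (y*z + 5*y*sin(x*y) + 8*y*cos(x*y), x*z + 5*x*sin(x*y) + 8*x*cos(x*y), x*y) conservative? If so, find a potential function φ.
Yes, F is conservative. φ = x*y*z + 8*sin(x*y) - 5*cos(x*y)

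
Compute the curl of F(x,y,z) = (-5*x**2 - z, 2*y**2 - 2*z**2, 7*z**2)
(4*z, -1, 0)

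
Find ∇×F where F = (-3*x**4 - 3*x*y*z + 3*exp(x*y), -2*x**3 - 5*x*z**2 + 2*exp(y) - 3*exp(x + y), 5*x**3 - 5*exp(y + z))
(10*x*z - 5*exp(y + z), 3*x*(-5*x - y), -6*x**2 + 3*x*z - 3*x*exp(x*y) - 5*z**2 - 3*exp(x + y))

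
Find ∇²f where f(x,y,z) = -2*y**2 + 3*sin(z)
-3*sin(z) - 4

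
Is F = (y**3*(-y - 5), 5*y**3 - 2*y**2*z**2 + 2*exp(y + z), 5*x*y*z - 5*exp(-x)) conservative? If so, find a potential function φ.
No, ∇×F = (5*x*z + 4*y**2*z - 2*exp(y + z), -5*y*z - 5*exp(-x), y**2*(4*y + 15)) ≠ 0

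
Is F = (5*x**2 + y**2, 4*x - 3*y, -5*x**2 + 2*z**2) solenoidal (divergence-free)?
No, ∇·F = 10*x + 4*z - 3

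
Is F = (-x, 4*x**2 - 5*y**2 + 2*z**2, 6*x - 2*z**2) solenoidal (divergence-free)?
No, ∇·F = -10*y - 4*z - 1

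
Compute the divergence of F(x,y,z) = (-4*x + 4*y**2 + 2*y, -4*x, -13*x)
-4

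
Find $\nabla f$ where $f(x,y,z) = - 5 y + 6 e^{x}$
(6*exp(x), -5, 0)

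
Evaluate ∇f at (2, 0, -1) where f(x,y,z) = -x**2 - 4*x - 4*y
(-8, -4, 0)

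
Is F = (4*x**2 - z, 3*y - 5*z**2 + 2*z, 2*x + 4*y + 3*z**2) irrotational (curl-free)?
No, ∇×F = (10*z + 2, -3, 0)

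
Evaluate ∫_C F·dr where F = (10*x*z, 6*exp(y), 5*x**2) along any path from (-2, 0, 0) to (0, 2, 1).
-6 + 6*exp(2)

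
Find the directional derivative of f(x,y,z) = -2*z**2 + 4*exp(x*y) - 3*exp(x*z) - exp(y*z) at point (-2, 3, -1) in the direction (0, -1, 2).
sqrt(5)*(-7*exp(3) + 8 + 8*exp(6) + 12*exp(8))*exp(-6)/5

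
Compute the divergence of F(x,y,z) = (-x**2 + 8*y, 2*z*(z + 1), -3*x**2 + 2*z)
2 - 2*x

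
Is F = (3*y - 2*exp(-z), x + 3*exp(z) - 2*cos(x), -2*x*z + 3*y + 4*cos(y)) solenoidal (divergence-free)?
No, ∇·F = -2*x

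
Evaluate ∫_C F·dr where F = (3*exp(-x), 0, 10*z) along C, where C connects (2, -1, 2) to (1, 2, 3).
-3*exp(-1) + 3*exp(-2) + 25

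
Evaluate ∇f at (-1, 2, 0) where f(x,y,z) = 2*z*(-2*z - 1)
(0, 0, -2)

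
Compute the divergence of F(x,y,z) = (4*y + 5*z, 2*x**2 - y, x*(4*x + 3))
-1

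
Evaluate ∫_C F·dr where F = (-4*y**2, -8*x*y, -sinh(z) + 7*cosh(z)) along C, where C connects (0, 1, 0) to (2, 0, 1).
-cosh(1) + 1 + 7*sinh(1)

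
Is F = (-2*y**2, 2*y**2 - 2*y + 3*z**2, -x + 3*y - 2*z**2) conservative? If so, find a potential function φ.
No, ∇×F = (3 - 6*z, 1, 4*y) ≠ 0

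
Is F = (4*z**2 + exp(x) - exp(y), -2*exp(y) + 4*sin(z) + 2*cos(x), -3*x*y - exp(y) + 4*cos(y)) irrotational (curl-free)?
No, ∇×F = (-3*x - exp(y) - 4*sin(y) - 4*cos(z), 3*y + 8*z, exp(y) - 2*sin(x))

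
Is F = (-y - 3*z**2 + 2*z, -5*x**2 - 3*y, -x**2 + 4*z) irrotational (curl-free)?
No, ∇×F = (0, 2*x - 6*z + 2, 1 - 10*x)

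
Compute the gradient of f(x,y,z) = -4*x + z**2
(-4, 0, 2*z)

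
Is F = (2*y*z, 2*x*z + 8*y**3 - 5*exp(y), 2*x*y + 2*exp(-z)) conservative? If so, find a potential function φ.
Yes, F is conservative. φ = 2*x*y*z + 2*y**4 - 5*exp(y) - 2*exp(-z)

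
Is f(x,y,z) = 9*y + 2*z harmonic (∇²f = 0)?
Yes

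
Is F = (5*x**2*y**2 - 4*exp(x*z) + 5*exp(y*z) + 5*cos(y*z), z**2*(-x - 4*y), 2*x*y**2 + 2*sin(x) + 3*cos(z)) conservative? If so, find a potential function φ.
No, ∇×F = (4*x*y + 2*z*(x + 4*y), -4*x*exp(x*z) - 2*y**2 + 5*y*exp(y*z) - 5*y*sin(y*z) - 2*cos(x), -10*x**2*y - z**2 - 5*z*exp(y*z) + 5*z*sin(y*z)) ≠ 0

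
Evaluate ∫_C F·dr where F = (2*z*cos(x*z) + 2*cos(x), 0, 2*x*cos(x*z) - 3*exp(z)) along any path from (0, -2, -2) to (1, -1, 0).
-3 + 3*exp(-2) + 2*sin(1)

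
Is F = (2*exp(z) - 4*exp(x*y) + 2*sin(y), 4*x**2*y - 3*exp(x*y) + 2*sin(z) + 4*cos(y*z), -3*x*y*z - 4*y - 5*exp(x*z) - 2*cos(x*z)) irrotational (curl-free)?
No, ∇×F = (-3*x*z + 4*y*sin(y*z) - 2*cos(z) - 4, 3*y*z + 5*z*exp(x*z) - 2*z*sin(x*z) + 2*exp(z), 8*x*y + 4*x*exp(x*y) - 3*y*exp(x*y) - 2*cos(y))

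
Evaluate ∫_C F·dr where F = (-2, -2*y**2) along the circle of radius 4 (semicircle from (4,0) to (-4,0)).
16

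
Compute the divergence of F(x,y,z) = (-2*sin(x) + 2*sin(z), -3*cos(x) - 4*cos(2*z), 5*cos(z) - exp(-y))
-5*sin(z) - 2*cos(x)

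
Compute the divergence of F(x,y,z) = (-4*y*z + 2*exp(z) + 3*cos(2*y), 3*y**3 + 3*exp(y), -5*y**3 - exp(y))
9*y**2 + 3*exp(y)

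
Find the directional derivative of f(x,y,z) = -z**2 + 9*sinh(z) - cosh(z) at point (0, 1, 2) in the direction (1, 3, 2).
-sqrt(14)*(-9*cosh(2) + sinh(2) + 4)/7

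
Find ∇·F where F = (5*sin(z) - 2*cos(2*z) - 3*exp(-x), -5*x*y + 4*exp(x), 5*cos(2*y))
-5*x + 3*exp(-x)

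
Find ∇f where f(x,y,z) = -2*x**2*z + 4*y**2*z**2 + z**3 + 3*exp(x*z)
(z*(-4*x + 3*exp(x*z)), 8*y*z**2, -2*x**2 + 3*x*exp(x*z) + 8*y**2*z + 3*z**2)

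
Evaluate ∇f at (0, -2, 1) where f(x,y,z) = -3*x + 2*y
(-3, 2, 0)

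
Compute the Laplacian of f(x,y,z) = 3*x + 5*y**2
10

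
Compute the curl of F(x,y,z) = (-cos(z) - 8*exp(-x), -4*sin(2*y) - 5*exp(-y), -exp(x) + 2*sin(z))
(0, exp(x) + sin(z), 0)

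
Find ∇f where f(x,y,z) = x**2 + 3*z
(2*x, 0, 3)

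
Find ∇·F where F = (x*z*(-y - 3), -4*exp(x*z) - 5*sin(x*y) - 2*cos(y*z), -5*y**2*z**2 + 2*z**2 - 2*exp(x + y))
-5*x*cos(x*y) - 10*y**2*z - y*z + 2*z*sin(y*z) + z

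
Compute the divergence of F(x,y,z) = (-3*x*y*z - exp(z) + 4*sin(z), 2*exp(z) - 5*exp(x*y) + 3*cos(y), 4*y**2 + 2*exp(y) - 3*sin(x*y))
-5*x*exp(x*y) - 3*y*z - 3*sin(y)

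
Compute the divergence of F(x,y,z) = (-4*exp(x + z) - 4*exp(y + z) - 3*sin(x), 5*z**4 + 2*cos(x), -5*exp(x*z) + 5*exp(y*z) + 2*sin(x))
-5*x*exp(x*z) + 5*y*exp(y*z) - 4*exp(x + z) - 3*cos(x)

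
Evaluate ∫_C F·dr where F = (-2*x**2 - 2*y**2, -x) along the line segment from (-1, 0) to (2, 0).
-6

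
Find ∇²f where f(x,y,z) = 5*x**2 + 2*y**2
14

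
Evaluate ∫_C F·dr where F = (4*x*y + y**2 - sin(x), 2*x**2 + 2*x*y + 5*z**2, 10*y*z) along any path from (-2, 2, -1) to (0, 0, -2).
-17 - cos(2)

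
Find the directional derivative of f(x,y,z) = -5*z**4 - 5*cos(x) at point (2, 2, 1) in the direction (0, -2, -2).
10*sqrt(2)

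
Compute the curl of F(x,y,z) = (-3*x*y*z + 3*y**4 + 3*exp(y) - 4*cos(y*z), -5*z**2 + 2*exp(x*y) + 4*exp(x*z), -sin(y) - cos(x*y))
(-4*x*exp(x*z) + x*sin(x*y) + 10*z - cos(y), y*(-3*x - sin(x*y) + 4*sin(y*z)), 3*x*z - 12*y**3 + 2*y*exp(x*y) + 4*z*exp(x*z) - 4*z*sin(y*z) - 3*exp(y))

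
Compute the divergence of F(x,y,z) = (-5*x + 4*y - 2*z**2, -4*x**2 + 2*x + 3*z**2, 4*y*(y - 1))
-5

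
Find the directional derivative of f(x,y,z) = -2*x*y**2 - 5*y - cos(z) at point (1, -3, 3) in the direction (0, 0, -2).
-sin(3)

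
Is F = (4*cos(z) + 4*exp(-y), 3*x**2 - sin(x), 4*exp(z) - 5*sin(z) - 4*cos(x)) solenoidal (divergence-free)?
No, ∇·F = 4*exp(z) - 5*cos(z)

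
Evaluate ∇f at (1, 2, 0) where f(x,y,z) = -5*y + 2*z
(0, -5, 2)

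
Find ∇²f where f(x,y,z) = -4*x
0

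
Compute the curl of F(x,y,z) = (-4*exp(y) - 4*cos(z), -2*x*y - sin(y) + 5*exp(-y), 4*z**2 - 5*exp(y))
(-5*exp(y), 4*sin(z), -2*y + 4*exp(y))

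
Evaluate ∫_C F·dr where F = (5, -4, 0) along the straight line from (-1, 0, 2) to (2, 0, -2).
15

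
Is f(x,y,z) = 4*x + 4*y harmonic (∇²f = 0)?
Yes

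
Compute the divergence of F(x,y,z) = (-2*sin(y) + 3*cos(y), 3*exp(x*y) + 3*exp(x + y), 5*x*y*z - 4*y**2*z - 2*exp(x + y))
5*x*y + 3*x*exp(x*y) - 4*y**2 + 3*exp(x + y)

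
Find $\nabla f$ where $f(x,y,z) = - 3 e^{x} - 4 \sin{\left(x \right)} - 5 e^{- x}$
(-3*exp(x) - 4*cos(x) + 5*exp(-x), 0, 0)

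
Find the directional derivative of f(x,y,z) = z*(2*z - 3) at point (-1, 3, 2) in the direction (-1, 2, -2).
-10/3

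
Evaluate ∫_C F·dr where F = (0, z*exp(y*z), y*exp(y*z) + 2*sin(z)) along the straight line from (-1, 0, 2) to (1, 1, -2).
-1 + exp(-2)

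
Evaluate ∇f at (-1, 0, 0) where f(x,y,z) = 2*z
(0, 0, 2)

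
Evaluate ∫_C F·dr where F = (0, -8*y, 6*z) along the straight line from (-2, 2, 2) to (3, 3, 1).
-29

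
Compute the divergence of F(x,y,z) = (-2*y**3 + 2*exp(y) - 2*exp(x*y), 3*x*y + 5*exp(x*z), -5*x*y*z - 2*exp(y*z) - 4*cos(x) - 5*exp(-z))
-5*x*y + 3*x - 2*y*exp(x*y) - 2*y*exp(y*z) + 5*exp(-z)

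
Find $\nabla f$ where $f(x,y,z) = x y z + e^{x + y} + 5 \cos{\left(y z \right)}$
(y*z + exp(x + y), x*z - 5*z*sin(y*z) + exp(x + y), y*(x - 5*sin(y*z)))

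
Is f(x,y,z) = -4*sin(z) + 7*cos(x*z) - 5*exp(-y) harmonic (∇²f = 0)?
No, ∇²f = -7*x**2*cos(x*z) - 7*z**2*cos(x*z) + 4*sin(z) - 5*exp(-y)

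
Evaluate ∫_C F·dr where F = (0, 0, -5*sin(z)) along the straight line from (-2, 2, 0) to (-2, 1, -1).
-5 + 5*cos(1)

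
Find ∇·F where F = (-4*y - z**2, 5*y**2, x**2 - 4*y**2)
10*y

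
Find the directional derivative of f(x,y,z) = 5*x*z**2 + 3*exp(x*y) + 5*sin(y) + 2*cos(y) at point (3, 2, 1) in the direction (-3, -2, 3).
sqrt(22)*(-36*exp(6) + 4*sin(2) - 10*cos(2) + 75)/22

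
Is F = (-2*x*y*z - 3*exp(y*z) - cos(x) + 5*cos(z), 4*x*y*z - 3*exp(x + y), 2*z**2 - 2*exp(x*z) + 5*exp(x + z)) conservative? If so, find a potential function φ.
No, ∇×F = (-4*x*y, -2*x*y - 3*y*exp(y*z) + 2*z*exp(x*z) - 5*exp(x + z) - 5*sin(z), 2*x*z + 4*y*z + 3*z*exp(y*z) - 3*exp(x + y)) ≠ 0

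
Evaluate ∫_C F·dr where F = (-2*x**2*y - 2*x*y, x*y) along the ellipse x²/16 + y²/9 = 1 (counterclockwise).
96*pi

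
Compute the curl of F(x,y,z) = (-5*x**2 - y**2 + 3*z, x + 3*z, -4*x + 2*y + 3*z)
(-1, 7, 2*y + 1)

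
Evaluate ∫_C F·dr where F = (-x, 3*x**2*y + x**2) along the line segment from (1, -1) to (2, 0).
-23/12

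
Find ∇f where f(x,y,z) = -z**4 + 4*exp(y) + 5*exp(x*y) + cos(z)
(5*y*exp(x*y), 5*x*exp(x*y) + 4*exp(y), -4*z**3 - sin(z))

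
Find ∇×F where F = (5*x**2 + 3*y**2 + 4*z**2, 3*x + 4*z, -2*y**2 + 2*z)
(-4*y - 4, 8*z, 3 - 6*y)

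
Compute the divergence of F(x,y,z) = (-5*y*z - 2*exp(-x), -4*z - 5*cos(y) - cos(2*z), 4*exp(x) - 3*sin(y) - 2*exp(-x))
5*sin(y) + 2*exp(-x)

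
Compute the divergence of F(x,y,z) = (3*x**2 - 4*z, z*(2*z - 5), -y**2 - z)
6*x - 1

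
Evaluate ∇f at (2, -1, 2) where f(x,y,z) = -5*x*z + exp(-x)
(-10 - exp(-2), 0, -10)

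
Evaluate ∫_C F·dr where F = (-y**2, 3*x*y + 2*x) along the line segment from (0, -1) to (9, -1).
-9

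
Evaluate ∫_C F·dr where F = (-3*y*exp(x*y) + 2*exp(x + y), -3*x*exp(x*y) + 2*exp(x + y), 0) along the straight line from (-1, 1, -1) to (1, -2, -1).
-2 - 3*exp(-2) + 5*exp(-1)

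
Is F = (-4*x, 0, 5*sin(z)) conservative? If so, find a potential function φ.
Yes, F is conservative. φ = -2*x**2 - 5*cos(z)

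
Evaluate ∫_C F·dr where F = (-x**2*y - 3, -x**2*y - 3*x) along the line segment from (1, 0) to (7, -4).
138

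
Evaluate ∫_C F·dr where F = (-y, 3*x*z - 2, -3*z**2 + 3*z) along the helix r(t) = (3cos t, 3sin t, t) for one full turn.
pi*(-8*pi**2 + 9 + 33*pi)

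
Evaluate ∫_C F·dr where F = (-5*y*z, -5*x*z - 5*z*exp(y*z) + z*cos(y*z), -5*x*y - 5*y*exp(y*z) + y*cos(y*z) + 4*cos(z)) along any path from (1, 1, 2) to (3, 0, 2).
-sin(2) + 5 + 5*exp(2)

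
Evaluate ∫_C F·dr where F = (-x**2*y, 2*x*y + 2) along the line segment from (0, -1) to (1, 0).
7/4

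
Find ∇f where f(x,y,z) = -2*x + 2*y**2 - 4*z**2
(-2, 4*y, -8*z)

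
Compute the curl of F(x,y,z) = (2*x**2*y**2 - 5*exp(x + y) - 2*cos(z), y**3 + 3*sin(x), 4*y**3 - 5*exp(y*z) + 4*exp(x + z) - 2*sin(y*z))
(12*y**2 - 5*z*exp(y*z) - 2*z*cos(y*z), -4*exp(x + z) + 2*sin(z), -4*x**2*y + 5*exp(x + y) + 3*cos(x))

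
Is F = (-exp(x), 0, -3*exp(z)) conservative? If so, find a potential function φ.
Yes, F is conservative. φ = -exp(x) - 3*exp(z)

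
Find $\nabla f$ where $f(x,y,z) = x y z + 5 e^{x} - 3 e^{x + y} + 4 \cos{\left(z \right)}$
(y*z + 5*exp(x) - 3*exp(x + y), x*z - 3*exp(x + y), x*y - 4*sin(z))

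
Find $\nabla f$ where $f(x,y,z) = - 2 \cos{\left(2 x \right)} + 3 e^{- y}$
(4*sin(2*x), -3*exp(-y), 0)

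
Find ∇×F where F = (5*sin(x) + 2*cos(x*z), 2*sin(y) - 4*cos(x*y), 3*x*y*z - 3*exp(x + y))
(3*x*z - 3*exp(x + y), -2*x*sin(x*z) - 3*y*z + 3*exp(x + y), 4*y*sin(x*y))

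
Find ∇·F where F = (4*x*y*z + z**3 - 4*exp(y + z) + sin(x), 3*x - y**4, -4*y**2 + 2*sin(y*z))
-4*y**3 + 4*y*z + 2*y*cos(y*z) + cos(x)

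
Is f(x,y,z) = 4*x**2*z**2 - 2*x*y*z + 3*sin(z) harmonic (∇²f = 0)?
No, ∇²f = 8*x**2 + 8*z**2 - 3*sin(z)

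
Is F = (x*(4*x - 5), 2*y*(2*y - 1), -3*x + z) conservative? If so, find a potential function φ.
No, ∇×F = (0, 3, 0) ≠ 0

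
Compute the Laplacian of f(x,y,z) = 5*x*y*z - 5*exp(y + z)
-10*exp(y + z)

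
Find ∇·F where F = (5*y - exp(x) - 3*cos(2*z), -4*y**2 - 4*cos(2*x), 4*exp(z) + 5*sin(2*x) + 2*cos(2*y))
-8*y - exp(x) + 4*exp(z)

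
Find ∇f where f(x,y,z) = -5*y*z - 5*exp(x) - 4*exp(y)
(-5*exp(x), -5*z - 4*exp(y), -5*y)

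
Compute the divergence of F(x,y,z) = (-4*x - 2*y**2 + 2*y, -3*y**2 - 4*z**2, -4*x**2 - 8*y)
-6*y - 4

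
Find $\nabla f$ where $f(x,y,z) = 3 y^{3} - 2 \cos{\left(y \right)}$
(0, 9*y**2 + 2*sin(y), 0)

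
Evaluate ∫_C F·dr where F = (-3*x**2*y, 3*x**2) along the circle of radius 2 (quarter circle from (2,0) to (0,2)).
3*pi + 16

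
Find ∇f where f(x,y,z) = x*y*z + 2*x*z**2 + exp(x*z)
(z*(y + 2*z + exp(x*z)), x*z, x*(y + 4*z + exp(x*z)))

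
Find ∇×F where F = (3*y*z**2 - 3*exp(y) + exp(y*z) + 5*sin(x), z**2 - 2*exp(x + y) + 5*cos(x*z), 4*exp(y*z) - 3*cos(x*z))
(5*x*sin(x*z) + 4*z*exp(y*z) - 2*z, 6*y*z + y*exp(y*z) - 3*z*sin(x*z), -3*z**2 - z*exp(y*z) - 5*z*sin(x*z) + 3*exp(y) - 2*exp(x + y))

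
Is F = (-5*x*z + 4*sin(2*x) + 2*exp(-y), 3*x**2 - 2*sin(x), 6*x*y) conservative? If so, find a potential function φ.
No, ∇×F = (6*x, -5*x - 6*y, 6*x - 2*cos(x) + 2*exp(-y)) ≠ 0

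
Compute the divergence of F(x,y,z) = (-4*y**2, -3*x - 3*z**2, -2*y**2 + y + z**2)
2*z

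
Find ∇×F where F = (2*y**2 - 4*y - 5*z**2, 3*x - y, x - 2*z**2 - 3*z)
(0, -10*z - 1, 7 - 4*y)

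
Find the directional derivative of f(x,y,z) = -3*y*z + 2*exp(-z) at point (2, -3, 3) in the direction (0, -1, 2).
sqrt(5)*(-4 + 27*exp(3))*exp(-3)/5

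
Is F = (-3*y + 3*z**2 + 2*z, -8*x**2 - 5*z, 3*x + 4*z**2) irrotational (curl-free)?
No, ∇×F = (5, 6*z - 1, 3 - 16*x)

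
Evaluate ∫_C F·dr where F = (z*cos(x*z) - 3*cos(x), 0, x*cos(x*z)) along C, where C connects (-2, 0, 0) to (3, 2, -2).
-3*sin(2) - 3*sin(3) - sin(6)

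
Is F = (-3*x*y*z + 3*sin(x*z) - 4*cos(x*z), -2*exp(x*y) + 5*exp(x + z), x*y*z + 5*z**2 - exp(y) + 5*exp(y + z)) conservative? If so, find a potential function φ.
No, ∇×F = (x*z - exp(y) - 5*exp(x + z) + 5*exp(y + z), -3*x*y + 4*x*sin(x*z) + 3*x*cos(x*z) - y*z, 3*x*z - 2*y*exp(x*y) + 5*exp(x + z)) ≠ 0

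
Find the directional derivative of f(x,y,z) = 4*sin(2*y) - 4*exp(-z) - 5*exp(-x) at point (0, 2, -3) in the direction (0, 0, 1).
4*exp(3)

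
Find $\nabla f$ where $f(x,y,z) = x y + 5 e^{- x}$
(y - 5*exp(-x), x, 0)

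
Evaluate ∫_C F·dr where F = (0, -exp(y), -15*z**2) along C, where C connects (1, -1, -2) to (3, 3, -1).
-35 - exp(3) + exp(-1)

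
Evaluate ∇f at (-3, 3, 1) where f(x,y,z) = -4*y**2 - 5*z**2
(0, -24, -10)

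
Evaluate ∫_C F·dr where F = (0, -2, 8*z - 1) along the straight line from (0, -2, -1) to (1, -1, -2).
11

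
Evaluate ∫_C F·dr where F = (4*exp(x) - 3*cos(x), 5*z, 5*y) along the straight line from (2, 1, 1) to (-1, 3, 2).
-4*exp(2) + 4*exp(-1) + 3*sin(1) + 3*sin(2) + 25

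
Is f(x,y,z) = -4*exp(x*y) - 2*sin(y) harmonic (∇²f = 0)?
No, ∇²f = -4*x**2*exp(x*y) - 4*y**2*exp(x*y) + 2*sin(y)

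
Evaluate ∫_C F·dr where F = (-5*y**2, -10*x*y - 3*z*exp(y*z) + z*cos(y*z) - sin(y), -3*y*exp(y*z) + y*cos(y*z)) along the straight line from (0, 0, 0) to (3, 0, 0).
0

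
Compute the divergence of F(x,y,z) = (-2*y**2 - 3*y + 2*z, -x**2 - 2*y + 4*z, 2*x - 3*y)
-2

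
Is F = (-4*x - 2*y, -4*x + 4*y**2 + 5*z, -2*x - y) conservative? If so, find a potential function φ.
No, ∇×F = (-6, 2, -2) ≠ 0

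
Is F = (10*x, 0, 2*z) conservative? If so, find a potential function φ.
Yes, F is conservative. φ = 5*x**2 + z**2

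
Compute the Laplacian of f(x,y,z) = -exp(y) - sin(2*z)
-exp(y) + 4*sin(2*z)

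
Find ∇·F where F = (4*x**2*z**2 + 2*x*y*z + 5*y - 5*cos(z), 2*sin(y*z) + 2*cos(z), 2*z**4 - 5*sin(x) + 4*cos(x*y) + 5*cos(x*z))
8*x*z**2 - 5*x*sin(x*z) + 2*y*z + 8*z**3 + 2*z*cos(y*z)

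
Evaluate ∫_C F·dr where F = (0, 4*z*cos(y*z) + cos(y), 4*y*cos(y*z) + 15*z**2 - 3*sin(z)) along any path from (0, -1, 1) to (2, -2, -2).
-45 + 4*sin(4) - 3*cos(1) + 3*cos(2) - sin(2) + 5*sin(1)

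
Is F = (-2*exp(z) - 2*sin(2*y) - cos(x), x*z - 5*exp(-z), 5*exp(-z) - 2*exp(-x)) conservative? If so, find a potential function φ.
No, ∇×F = (-x - 5*exp(-z), -2*exp(z) - 2*exp(-x), z + 4*cos(2*y)) ≠ 0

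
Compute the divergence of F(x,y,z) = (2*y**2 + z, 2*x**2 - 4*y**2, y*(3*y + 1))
-8*y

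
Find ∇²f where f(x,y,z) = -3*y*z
0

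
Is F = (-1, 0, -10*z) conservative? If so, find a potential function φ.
Yes, F is conservative. φ = -x - 5*z**2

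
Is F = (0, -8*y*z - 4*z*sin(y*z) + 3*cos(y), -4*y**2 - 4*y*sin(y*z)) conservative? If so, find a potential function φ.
Yes, F is conservative. φ = -4*y**2*z + 3*sin(y) + 4*cos(y*z)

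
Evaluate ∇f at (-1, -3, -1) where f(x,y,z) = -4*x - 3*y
(-4, -3, 0)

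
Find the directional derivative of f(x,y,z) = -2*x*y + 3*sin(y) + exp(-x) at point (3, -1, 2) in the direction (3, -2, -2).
3*sqrt(17)*(-2*exp(3)*cos(1) - 1 + 6*exp(3))*exp(-3)/17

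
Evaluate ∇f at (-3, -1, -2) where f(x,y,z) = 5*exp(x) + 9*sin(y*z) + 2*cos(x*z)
(4*sin(6) + 5*exp(-3), -18*cos(2), 6*sin(6) - 9*cos(2))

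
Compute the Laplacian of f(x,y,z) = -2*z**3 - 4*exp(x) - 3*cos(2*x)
-12*z - 4*exp(x) + 12*cos(2*x)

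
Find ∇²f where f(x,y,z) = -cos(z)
cos(z)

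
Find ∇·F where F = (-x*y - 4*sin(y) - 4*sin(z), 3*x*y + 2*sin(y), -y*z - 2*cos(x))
3*x - 2*y + 2*cos(y)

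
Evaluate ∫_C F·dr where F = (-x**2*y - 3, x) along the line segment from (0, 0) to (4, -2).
16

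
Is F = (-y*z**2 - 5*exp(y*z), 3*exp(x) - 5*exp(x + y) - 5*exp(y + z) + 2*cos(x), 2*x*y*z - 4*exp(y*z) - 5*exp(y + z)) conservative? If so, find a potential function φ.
No, ∇×F = (2*z*(x - 2*exp(y*z)), y*(-4*z - 5*exp(y*z)), z**2 + 5*z*exp(y*z) + 3*exp(x) - 5*exp(x + y) - 2*sin(x)) ≠ 0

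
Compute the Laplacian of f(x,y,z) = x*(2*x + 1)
4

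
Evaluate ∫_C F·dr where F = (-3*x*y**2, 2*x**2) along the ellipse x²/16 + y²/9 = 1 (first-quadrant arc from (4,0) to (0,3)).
172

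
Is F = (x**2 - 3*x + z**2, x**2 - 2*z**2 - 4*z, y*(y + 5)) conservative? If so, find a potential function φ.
No, ∇×F = (2*y + 4*z + 9, 2*z, 2*x) ≠ 0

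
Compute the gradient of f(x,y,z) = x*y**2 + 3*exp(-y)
(y**2, 2*x*y - 3*exp(-y), 0)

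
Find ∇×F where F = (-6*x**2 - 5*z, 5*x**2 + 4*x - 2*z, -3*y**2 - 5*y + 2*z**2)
(-6*y - 3, -5, 10*x + 4)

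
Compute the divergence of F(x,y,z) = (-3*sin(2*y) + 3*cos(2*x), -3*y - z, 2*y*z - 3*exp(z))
2*y - 3*exp(z) - 6*sin(2*x) - 3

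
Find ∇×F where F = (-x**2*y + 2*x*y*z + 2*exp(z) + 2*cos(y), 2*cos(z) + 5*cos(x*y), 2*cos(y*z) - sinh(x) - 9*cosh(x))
(-2*z*sin(y*z) + 2*sin(z), 2*x*y + 2*exp(z) + 9*sinh(x) + cosh(x), x**2 - 2*x*z - 5*y*sin(x*y) + 2*sin(y))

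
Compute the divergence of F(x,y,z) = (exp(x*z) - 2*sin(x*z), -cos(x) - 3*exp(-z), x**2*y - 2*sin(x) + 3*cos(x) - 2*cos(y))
z*(exp(x*z) - 2*cos(x*z))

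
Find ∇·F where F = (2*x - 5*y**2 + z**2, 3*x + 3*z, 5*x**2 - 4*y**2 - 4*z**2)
2 - 8*z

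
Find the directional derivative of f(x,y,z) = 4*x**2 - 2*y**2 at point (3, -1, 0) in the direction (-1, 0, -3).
-12*sqrt(10)/5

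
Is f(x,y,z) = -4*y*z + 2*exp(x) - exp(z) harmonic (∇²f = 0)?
No, ∇²f = 2*exp(x) - exp(z)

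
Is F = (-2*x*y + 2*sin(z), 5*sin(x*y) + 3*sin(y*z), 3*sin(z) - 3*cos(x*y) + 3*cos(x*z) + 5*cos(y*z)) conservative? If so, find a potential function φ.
No, ∇×F = (3*x*sin(x*y) - 3*y*cos(y*z) - 5*z*sin(y*z), -3*y*sin(x*y) + 3*z*sin(x*z) + 2*cos(z), 2*x + 5*y*cos(x*y)) ≠ 0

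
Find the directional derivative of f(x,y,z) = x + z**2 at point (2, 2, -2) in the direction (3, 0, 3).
-3*sqrt(2)/2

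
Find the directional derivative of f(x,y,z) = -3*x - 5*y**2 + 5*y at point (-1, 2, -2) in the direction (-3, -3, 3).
6*sqrt(3)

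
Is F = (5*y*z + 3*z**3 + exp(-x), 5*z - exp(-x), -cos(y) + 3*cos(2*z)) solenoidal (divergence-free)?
No, ∇·F = -6*sin(2*z) - exp(-x)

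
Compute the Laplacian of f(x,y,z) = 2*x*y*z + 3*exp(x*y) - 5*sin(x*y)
(x**2 + y**2)*(3*exp(x*y) + 5*sin(x*y))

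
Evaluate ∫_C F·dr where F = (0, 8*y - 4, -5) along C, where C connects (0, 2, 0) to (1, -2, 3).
1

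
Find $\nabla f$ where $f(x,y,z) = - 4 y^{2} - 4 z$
(0, -8*y, -4)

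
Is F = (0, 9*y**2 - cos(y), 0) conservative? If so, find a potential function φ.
Yes, F is conservative. φ = 3*y**3 - sin(y)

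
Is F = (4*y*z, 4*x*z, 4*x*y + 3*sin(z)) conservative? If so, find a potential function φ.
Yes, F is conservative. φ = 4*x*y*z - 3*cos(z)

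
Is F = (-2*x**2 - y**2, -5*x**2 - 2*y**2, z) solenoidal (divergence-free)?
No, ∇·F = -4*x - 4*y + 1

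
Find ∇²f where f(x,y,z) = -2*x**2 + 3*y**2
2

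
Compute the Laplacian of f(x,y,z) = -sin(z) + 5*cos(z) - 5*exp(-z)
sin(z) - 5*cos(z) - 5*exp(-z)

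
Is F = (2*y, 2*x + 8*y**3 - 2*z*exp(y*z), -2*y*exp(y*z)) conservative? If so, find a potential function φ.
Yes, F is conservative. φ = 2*x*y + 2*y**4 - 2*exp(y*z)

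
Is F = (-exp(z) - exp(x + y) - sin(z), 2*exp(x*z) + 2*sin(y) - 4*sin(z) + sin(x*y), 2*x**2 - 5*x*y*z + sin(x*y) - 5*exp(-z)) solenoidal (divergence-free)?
No, ∇·F = -5*x*y + x*cos(x*y) - exp(x + y) + 2*cos(y) + 5*exp(-z)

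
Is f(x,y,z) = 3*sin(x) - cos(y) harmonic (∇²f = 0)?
No, ∇²f = -3*sin(x) + cos(y)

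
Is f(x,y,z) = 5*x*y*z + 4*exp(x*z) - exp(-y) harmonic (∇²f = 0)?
No, ∇²f = (4*(x**2 + z**2)*exp(x*z + y) - 1)*exp(-y)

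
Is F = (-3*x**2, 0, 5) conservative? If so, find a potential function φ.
Yes, F is conservative. φ = -x**3 + 5*z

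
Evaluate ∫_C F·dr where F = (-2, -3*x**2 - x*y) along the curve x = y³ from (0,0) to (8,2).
-2704/35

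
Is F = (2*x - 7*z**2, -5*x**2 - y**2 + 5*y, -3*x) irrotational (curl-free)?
No, ∇×F = (0, 3 - 14*z, -10*x)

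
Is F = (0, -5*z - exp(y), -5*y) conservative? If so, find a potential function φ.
Yes, F is conservative. φ = -5*y*z - exp(y)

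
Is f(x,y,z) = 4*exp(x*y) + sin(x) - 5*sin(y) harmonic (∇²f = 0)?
No, ∇²f = 4*x**2*exp(x*y) + 4*y**2*exp(x*y) - sin(x) + 5*sin(y)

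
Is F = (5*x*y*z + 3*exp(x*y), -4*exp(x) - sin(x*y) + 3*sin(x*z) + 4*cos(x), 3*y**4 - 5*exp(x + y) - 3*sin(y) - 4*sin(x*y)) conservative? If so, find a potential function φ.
No, ∇×F = (-4*x*cos(x*y) - 3*x*cos(x*z) + 12*y**3 - 5*exp(x + y) - 3*cos(y), 5*x*y + 4*y*cos(x*y) + 5*exp(x + y), -5*x*z - 3*x*exp(x*y) - y*cos(x*y) + 3*z*cos(x*z) - 4*exp(x) - 4*sin(x)) ≠ 0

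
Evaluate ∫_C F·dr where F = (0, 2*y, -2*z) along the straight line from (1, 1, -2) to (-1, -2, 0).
7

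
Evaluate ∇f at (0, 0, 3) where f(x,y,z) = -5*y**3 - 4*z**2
(0, 0, -24)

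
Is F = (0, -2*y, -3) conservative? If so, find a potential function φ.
Yes, F is conservative. φ = -y**2 - 3*z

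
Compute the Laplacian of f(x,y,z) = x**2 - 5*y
2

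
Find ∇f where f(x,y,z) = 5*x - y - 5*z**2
(5, -1, -10*z)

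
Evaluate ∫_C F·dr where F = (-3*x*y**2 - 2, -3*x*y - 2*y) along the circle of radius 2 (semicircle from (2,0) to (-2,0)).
-8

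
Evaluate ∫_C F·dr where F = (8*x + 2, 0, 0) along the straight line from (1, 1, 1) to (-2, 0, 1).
6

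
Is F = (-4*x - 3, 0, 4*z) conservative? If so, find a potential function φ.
Yes, F is conservative. φ = -2*x**2 - 3*x + 2*z**2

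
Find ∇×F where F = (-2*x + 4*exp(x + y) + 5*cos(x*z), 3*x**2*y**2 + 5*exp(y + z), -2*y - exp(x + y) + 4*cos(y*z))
(-4*z*sin(y*z) - exp(x + y) - 5*exp(y + z) - 2, -5*x*sin(x*z) + exp(x + y), 6*x*y**2 - 4*exp(x + y))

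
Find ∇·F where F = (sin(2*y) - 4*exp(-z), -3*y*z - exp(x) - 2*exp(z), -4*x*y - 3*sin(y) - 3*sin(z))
-3*z - 3*cos(z)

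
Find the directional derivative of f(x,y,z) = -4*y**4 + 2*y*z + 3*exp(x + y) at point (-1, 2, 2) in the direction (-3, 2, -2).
sqrt(17)*(-256 - 3*E)/17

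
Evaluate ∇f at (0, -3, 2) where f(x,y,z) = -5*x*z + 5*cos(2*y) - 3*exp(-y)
(-10, 10*sin(6) + 3*exp(3), 0)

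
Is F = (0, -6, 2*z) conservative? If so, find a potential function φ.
Yes, F is conservative. φ = -6*y + z**2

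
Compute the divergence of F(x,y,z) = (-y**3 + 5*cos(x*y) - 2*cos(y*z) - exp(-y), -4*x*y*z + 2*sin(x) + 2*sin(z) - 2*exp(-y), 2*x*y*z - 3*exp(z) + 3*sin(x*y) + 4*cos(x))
2*x*y - 4*x*z - 5*y*sin(x*y) - 3*exp(z) + 2*exp(-y)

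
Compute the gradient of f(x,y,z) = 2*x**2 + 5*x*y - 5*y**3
(4*x + 5*y, 5*x - 15*y**2, 0)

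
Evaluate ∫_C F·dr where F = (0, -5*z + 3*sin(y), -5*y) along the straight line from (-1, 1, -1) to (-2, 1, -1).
0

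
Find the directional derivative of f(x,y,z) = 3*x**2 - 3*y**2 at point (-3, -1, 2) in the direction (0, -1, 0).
-6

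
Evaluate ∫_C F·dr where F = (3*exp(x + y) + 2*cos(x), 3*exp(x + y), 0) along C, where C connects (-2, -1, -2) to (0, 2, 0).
-3*exp(-3) + 2*sin(2) + 3*exp(2)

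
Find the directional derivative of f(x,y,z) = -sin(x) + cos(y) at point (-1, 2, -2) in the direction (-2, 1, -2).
-sin(2)/3 + 2*cos(1)/3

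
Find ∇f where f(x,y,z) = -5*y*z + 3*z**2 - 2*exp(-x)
(2*exp(-x), -5*z, -5*y + 6*z)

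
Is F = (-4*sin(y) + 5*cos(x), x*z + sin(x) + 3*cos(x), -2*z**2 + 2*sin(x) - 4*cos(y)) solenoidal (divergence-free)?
No, ∇·F = -4*z - 5*sin(x)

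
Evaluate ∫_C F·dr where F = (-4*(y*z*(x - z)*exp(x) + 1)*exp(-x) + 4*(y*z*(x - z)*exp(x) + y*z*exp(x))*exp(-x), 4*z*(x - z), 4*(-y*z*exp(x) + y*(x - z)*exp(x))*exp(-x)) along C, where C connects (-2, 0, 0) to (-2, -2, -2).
0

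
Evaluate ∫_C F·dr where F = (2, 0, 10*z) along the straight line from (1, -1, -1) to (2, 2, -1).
2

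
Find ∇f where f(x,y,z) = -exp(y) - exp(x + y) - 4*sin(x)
(-exp(x + y) - 4*cos(x), -exp(y) - exp(x + y), 0)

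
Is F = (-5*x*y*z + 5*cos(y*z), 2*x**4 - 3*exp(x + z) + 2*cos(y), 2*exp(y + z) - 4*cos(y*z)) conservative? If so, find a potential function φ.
No, ∇×F = (4*z*sin(y*z) + 3*exp(x + z) + 2*exp(y + z), -5*y*(x + sin(y*z)), 8*x**3 + 5*x*z + 5*z*sin(y*z) - 3*exp(x + z)) ≠ 0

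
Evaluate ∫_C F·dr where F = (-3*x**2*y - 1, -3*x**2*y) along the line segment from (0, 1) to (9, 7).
-13383/2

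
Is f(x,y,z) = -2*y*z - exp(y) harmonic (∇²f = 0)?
No, ∇²f = -exp(y)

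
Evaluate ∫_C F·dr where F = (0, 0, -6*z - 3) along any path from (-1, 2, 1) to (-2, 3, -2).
0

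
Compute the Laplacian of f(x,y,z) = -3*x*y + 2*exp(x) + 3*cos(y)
2*exp(x) - 3*cos(y)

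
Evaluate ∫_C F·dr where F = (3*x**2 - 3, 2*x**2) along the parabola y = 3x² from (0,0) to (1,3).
1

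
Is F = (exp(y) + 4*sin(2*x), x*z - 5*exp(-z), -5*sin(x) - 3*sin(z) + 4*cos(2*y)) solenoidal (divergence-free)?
No, ∇·F = 8*cos(2*x) - 3*cos(z)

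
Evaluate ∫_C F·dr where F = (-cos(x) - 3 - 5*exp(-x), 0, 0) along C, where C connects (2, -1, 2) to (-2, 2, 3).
2*sin(2) + 12 + 10*sinh(2)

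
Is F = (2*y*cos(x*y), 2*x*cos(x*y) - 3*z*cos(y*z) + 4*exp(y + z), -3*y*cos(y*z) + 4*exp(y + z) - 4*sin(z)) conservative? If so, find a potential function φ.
Yes, F is conservative. φ = 4*exp(y + z) + 2*sin(x*y) - 3*sin(y*z) + 4*cos(z)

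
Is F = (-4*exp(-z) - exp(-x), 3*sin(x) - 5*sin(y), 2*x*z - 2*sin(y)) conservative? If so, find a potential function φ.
No, ∇×F = (-2*cos(y), -2*z + 4*exp(-z), 3*cos(x)) ≠ 0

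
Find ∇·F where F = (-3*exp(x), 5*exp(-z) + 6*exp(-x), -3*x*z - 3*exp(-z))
-3*x - 3*exp(x) + 3*exp(-z)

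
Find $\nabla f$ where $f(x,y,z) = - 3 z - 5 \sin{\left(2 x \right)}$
(-10*cos(2*x), 0, -3)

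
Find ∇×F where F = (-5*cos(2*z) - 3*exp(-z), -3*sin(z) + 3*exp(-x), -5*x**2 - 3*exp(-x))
(3*cos(z), 10*x + 10*sin(2*z) + 3*exp(-z) - 3*exp(-x), -3*exp(-x))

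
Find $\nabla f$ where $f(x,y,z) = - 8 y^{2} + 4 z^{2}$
(0, -16*y, 8*z)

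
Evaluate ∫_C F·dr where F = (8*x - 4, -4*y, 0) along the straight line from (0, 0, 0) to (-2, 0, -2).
24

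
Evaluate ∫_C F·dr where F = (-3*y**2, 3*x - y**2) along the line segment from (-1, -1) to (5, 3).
-82/3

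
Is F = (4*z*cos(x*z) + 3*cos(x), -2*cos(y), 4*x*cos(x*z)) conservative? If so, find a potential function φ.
Yes, F is conservative. φ = 3*sin(x) - 2*sin(y) + 4*sin(x*z)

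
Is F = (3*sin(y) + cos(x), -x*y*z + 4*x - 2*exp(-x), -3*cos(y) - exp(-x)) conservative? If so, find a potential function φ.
No, ∇×F = (x*y + 3*sin(y), -exp(-x), -y*z - 3*cos(y) + 4 + 2*exp(-x)) ≠ 0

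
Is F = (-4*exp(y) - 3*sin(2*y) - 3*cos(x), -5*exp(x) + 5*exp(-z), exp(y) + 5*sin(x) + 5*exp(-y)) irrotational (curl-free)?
No, ∇×F = (exp(y) + 5*exp(-z) - 5*exp(-y), -5*cos(x), -5*exp(x) + 4*exp(y) + 6*cos(2*y))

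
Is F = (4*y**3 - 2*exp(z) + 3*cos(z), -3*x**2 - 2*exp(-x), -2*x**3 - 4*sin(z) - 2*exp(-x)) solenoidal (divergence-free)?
No, ∇·F = -4*cos(z)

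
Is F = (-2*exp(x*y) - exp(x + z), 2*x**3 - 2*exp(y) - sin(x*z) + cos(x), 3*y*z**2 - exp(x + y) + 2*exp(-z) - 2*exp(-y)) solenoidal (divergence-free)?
No, ∇·F = 6*y*z - 2*y*exp(x*y) - 2*exp(y) - exp(x + z) - 2*exp(-z)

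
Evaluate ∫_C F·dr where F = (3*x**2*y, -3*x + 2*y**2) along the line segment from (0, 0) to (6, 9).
1863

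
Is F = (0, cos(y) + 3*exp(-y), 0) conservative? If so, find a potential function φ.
Yes, F is conservative. φ = sin(y) - 3*exp(-y)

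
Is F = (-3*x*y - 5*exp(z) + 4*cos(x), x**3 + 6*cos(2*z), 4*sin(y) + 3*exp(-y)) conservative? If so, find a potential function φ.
No, ∇×F = (12*sin(2*z) + 4*cos(y) - 3*exp(-y), -5*exp(z), 3*x*(x + 1)) ≠ 0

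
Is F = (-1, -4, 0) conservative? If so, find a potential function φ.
Yes, F is conservative. φ = -x - 4*y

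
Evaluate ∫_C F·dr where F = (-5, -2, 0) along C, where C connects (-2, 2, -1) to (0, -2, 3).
-2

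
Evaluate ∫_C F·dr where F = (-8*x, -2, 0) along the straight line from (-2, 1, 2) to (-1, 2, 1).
10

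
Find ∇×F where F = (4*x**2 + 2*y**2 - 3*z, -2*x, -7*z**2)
(0, -3, -4*y - 2)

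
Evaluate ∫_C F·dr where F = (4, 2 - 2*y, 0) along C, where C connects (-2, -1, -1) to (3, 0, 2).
23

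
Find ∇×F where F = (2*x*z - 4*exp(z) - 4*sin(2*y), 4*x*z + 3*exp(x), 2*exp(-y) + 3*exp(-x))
(-4*x - 2*exp(-y), 2*x - 4*exp(z) + 3*exp(-x), 4*z + 3*exp(x) + 8*cos(2*y))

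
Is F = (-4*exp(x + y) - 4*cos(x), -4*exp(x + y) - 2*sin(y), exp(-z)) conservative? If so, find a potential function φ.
Yes, F is conservative. φ = -4*exp(x + y) - 4*sin(x) + 2*cos(y) - exp(-z)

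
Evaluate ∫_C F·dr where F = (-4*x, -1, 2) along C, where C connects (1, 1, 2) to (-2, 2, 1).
-9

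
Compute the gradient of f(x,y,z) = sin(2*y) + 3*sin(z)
(0, 2*cos(2*y), 3*cos(z))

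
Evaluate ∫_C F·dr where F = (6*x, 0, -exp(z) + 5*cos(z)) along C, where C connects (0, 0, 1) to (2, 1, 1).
12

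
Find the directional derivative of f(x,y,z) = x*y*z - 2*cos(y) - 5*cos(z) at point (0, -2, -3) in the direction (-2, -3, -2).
2*sqrt(17)*(-6 + 5*sin(3) + 3*sin(2))/17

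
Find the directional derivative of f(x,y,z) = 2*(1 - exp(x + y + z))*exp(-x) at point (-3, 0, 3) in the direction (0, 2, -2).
0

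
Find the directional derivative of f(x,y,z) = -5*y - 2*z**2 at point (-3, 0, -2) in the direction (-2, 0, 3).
24*sqrt(13)/13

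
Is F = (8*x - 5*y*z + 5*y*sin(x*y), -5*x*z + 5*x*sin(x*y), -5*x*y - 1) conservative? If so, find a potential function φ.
Yes, F is conservative. φ = 4*x**2 - 5*x*y*z - z - 5*cos(x*y)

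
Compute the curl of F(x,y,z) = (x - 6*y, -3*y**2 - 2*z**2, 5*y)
(4*z + 5, 0, 6)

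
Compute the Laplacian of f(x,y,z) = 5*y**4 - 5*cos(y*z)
5*y**2*cos(y*z) + 60*y**2 + 5*z**2*cos(y*z)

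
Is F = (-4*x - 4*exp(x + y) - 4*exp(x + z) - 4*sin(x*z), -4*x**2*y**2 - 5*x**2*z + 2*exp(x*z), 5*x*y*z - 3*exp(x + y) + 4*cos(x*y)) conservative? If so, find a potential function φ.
No, ∇×F = (5*x**2 + 5*x*z - 2*x*exp(x*z) - 4*x*sin(x*y) - 3*exp(x + y), -4*x*cos(x*z) - 5*y*z + 4*y*sin(x*y) + 3*exp(x + y) - 4*exp(x + z), -8*x*y**2 - 10*x*z + 2*z*exp(x*z) + 4*exp(x + y)) ≠ 0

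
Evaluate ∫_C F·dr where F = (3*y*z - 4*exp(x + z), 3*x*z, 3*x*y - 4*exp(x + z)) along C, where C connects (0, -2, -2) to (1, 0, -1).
-4 + 4*exp(-2)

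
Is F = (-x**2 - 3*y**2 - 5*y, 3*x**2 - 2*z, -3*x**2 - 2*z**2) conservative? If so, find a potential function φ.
No, ∇×F = (2, 6*x, 6*x + 6*y + 5) ≠ 0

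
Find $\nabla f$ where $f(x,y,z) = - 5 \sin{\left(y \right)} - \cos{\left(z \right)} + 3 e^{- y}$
(0, -5*cos(y) - 3*exp(-y), sin(z))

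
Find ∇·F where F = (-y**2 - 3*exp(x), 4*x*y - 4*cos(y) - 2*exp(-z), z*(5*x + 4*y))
9*x + 4*y - 3*exp(x) + 4*sin(y)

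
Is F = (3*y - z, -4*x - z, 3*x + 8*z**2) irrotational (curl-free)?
No, ∇×F = (1, -4, -7)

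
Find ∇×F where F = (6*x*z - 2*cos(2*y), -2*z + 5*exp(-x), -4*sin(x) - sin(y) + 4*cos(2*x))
(2 - cos(y), 6*x + 8*sin(2*x) + 4*cos(x), -4*sin(2*y) - 5*exp(-x))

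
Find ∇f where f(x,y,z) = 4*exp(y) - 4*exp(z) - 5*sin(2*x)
(-10*cos(2*x), 4*exp(y), -4*exp(z))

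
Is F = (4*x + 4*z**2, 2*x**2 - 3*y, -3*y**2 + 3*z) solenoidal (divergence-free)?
No, ∇·F = 4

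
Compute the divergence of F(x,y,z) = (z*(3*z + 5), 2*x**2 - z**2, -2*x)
0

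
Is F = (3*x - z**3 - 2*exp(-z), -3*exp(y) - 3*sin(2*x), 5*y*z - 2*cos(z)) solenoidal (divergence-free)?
No, ∇·F = 5*y - 3*exp(y) + 2*sin(z) + 3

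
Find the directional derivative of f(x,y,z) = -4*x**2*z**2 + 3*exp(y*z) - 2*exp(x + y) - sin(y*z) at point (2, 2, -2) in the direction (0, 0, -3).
-64 + 2*cos(4) - 6*exp(-4)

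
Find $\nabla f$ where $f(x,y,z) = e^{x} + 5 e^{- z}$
(exp(x), 0, -5*exp(-z))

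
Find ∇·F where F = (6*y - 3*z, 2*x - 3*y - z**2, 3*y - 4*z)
-7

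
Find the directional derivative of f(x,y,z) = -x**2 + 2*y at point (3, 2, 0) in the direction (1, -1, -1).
-8*sqrt(3)/3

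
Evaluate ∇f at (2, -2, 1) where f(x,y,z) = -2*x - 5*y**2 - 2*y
(-2, 18, 0)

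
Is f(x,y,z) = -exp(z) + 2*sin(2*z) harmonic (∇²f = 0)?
No, ∇²f = -exp(z) - 8*sin(2*z)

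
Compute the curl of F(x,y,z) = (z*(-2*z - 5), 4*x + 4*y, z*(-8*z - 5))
(0, -4*z - 5, 4)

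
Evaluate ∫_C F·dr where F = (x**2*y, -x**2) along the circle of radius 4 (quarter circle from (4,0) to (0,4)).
-16*pi - 128/3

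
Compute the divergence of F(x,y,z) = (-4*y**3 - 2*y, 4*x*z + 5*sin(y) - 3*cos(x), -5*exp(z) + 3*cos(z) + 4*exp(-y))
-5*exp(z) - 3*sin(z) + 5*cos(y)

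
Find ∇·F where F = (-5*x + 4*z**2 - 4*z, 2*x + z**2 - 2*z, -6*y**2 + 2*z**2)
4*z - 5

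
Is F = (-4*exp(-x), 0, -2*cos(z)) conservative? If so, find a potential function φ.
Yes, F is conservative. φ = -2*sin(z) + 4*exp(-x)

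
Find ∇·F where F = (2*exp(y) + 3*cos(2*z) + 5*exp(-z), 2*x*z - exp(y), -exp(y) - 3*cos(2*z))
-exp(y) + 6*sin(2*z)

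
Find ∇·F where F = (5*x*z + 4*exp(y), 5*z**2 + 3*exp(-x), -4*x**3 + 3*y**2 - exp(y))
5*z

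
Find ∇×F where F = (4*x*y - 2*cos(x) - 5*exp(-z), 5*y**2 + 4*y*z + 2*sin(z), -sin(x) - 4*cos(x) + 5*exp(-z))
(-4*y - 2*cos(z), -4*sin(x) + cos(x) + 5*exp(-z), -4*x)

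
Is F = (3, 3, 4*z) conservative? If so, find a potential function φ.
Yes, F is conservative. φ = 3*x + 3*y + 2*z**2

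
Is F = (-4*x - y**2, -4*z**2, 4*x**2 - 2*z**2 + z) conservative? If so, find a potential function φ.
No, ∇×F = (8*z, -8*x, 2*y) ≠ 0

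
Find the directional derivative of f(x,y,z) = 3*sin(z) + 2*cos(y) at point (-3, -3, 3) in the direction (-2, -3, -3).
-3*sqrt(22)*(3*cos(3) + 2*sin(3))/22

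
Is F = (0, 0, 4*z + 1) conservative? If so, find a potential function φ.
Yes, F is conservative. φ = z*(2*z + 1)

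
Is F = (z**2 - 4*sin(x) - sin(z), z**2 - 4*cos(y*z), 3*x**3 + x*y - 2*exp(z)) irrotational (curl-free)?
No, ∇×F = (x - 4*y*sin(y*z) - 2*z, -9*x**2 - y + 2*z - cos(z), 0)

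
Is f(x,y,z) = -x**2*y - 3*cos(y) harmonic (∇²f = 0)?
No, ∇²f = -2*y + 3*cos(y)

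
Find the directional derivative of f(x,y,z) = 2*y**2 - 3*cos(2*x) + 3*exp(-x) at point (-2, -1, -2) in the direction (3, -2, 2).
sqrt(17)*(-9*exp(2) + 8 - 18*sin(4))/17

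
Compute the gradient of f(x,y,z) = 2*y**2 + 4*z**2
(0, 4*y, 8*z)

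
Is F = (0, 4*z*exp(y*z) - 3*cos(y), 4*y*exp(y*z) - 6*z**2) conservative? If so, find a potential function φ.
Yes, F is conservative. φ = -2*z**3 + 4*exp(y*z) - 3*sin(y)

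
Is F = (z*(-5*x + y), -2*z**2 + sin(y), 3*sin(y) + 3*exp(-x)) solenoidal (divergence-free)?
No, ∇·F = -5*z + cos(y)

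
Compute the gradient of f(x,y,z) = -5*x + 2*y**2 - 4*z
(-5, 4*y, -4)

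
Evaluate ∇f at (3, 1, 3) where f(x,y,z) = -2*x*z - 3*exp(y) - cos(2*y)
(-6, -3*E + 2*sin(2), -6)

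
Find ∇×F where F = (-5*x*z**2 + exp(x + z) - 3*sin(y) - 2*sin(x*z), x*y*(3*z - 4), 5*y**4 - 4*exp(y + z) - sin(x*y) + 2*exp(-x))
(-3*x*y - x*cos(x*y) + 20*y**3 - 4*exp(y + z), -10*x*z - 2*x*cos(x*z) + y*cos(x*y) + exp(x + z) + 2*exp(-x), y*(3*z - 4) + 3*cos(y))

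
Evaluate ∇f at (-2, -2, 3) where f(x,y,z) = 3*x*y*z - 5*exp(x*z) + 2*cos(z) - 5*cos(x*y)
(-18 - 15*exp(-6) - 10*sin(4), -18 - 10*sin(4), -2*sin(3) + 10*exp(-6) + 12)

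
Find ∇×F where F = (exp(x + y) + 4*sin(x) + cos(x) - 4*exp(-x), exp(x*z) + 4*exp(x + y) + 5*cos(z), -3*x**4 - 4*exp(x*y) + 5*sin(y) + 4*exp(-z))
(-4*x*exp(x*y) - x*exp(x*z) + 5*sin(z) + 5*cos(y), 12*x**3 + 4*y*exp(x*y), z*exp(x*z) + 3*exp(x + y))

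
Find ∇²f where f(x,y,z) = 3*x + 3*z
0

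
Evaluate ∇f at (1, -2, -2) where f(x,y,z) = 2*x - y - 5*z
(2, -1, -5)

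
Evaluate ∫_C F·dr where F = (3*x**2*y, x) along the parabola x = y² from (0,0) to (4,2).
2360/21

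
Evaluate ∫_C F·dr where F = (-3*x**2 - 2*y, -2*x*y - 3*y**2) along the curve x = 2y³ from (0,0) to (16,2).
-20888/5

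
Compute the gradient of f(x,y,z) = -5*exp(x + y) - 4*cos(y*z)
(-5*exp(x + y), 4*z*sin(y*z) - 5*exp(x + y), 4*y*sin(y*z))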